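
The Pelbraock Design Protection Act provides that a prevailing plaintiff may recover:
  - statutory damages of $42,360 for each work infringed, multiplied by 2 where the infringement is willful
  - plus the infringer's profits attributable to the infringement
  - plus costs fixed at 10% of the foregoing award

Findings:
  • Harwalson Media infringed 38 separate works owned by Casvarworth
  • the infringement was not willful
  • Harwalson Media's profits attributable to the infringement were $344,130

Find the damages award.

Statutory damages: 38 × $42,360 = $1,609,680
Infringement not willful: no ×2 enhancement.
Combined award: $1,609,680 + $344,130 = $1,953,810
Costs: 10% of $1,953,810 = $195,381
Award plus costs: $1,953,810 + $195,381 = $2,149,191

$2,149,191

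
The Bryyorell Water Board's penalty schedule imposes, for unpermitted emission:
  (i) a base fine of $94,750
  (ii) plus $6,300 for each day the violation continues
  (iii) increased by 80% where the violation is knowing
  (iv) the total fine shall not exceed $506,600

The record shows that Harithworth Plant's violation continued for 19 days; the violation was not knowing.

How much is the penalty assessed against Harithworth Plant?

Per-day component: 19 × $6,300 = $119,700
Base plus per-day: $94,750 + $119,700 = $214,450
The violation was not knowing: no 80% increase.
Cap at $506,600: $214,450 is within the cap, no reduction.

Civil penalty: $214,450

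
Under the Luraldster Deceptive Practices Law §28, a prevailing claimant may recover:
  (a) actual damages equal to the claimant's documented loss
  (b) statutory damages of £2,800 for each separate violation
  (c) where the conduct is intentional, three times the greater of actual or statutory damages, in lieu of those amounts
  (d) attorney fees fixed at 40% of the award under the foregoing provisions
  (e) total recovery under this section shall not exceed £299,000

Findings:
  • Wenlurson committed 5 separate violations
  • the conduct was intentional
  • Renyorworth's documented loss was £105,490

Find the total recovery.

Statutory damages: 5 × £2,800 = £14,000
Greater of actual damages (£105,490) or statutory damages (£14,000): £105,490
Trebled: 3 × £105,490 = £316,470
Attorney fees: 40% of £316,470 = £126,588
Total before cap: £316,470 + £126,588 = £443,058
Cap at £299,000: £443,058 exceeds the cap → £299,000

£299,000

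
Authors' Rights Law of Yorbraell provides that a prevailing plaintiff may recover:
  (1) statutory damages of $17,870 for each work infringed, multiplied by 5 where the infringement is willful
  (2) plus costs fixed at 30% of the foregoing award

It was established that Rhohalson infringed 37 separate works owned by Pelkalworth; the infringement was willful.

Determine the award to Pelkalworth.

Statutory damages: 37 × $17,870 = $661,190
Multiplied by 5: 5 × $661,190 = $3,305,950
Costs: 30% of $3,305,950 = $991,785
Award plus costs: $3,305,950 + $991,785 = $4,297,735

$4,297,735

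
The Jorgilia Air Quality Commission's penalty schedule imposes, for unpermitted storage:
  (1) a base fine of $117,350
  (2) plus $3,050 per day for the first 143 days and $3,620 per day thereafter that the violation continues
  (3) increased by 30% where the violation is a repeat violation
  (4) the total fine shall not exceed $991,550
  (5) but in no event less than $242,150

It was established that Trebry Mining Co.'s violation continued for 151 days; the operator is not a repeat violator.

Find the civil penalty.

First 143 days: 143 × $3,050 = $436,150
Remaining days: (151 − 143) × $3,620 = $28,960
Per-day component: $436,150 + $28,960 = $465,110
Base plus per-day: $117,350 + $465,110 = $582,460
The operator is not a repeat violator: no 30% increase.
Cap at $991,550: $582,460 is within the cap, no reduction.
Minimum $242,150: $582,460 meets the minimum, no increase.

Civil penalty: $582,460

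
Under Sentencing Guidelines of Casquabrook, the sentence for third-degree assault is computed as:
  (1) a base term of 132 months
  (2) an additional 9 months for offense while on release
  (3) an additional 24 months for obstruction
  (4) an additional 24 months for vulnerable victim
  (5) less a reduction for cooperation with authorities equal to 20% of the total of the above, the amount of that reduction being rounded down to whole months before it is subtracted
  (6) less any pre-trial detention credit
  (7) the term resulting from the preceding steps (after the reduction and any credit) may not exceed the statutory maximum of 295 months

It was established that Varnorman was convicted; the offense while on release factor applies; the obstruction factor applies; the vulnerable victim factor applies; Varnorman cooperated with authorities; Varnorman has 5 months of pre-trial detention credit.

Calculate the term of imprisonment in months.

Offense while on release enhancement: +9 months
Obstruction enhancement: +24 months
Vulnerable victim enhancement: +24 months
Adjusted term: 132 months + 9 months + 24 months + 24 months = 189 months
Cooperation with authorities reduction: 20% of 189 months = 37 months (rounded down)
After reduction: 189 − 37 = 152 months
Less pre-trial detention credit: 152 months − 5 months = 147 months
Cap at 295 months: 147 months is within the cap, no reduction.

147 months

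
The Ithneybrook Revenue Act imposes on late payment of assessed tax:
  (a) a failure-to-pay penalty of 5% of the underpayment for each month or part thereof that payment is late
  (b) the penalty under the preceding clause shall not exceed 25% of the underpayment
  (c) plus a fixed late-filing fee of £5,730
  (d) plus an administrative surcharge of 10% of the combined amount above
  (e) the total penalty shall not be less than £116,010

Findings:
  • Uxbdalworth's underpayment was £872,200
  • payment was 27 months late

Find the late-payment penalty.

Accrued rate: 5% × 27 = 135%, capped at 25% → 25%
Failure-to-pay penalty: 25% of £872,200 = £218,050
Penalty before surcharge: £218,050 + £5,730 = £223,780
Administrative surcharge: 10% of £223,780 = £22,378
Total penalty: £223,780 + £22,378 = £246,158
Minimum £116,010: £246,158 meets the minimum, no increase.

£246,158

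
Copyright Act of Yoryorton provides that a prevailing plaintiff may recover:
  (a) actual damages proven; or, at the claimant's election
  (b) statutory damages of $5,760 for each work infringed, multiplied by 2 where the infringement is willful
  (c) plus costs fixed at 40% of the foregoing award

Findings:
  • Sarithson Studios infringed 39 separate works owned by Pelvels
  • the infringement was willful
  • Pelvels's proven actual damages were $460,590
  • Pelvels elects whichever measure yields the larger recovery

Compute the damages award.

Statutory damages: 39 × $5,760 = $224,640
Doubled: 2 × $224,640 = $449,280
Greater of actual damages ($460,590) or enhanced statutory damages ($449,280): $460,590
Costs: 40% of $460,590 = $184,236
Award plus costs: $460,590 + $184,236 = $644,826

$644,826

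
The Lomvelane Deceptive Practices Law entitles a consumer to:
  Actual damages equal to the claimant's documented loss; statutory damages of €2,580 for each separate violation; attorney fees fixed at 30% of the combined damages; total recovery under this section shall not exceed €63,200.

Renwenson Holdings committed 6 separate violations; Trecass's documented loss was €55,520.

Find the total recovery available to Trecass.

Statutory damages: 6 × €2,580 = €15,480
Combined damages: €55,520 + €15,480 = €71,000
Attorney fees: 30% of €71,000 = €21,300
Total before cap: €71,000 + €21,300 = €92,300
Cap at €63,200: €92,300 exceeds the cap → €63,200

Total recovery: €63,200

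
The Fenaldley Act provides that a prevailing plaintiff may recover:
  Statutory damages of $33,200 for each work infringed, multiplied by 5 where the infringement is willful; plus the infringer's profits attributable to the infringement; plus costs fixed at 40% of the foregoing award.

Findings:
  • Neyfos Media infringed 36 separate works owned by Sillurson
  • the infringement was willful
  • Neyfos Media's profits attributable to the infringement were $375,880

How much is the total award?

$8,892,632

Statutory damages: 36 × $33,200 = $1,195,200
Multiplied by 5: 5 × $1,195,200 = $5,976,000
Combined award: $5,976,000 + $375,880 = $6,351,880
Costs: 40% of $6,351,880 = $2,540,752
Award plus costs: $6,351,880 + $2,540,752 = $8,892,632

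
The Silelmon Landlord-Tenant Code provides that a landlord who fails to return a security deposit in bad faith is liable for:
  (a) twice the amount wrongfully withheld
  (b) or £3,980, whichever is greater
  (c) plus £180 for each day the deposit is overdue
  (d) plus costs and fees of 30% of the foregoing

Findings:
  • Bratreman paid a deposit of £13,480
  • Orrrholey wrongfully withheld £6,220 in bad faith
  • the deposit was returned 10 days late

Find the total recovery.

£18,512

Doubled: 2 × £6,220 = £12,440
Minimum £3,980: £12,440 meets the minimum, no increase.
Late-return penalty: 10 × £180 = £1,800
Damages plus late penalty: £12,440 + £1,800 = £14,240
Costs and fees: 30% of £14,240 = £4,272
Total recovery: £14,240 + £4,272 = £18,512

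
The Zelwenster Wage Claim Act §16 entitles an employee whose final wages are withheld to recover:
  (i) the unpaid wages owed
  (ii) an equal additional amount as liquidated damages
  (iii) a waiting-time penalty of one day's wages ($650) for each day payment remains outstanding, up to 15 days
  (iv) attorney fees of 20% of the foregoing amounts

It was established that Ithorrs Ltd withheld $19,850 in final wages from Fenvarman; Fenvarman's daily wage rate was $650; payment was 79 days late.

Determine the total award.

Liquidated damages (equal amount): $19,850
Penalty days: min(79, 15) = 15
Waiting-time penalty: 15 × $650 = $9,750
Subtotal: $19,850 + $19,850 + $9,750 = $49,450
Attorney fees: 20% of $49,450 = $9,890
Total award: $49,450 + $9,890 = $59,340

$59,340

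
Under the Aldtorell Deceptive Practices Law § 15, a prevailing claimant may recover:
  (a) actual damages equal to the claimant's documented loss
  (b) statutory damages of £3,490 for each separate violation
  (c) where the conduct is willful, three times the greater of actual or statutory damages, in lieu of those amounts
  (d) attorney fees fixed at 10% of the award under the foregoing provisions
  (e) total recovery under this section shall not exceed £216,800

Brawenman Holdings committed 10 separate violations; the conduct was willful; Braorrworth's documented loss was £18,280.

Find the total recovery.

£115,170

Statutory damages: 10 × £3,490 = £34,900
Greater of actual damages (£18,280) or statutory damages (£34,900): £34,900
Trebled: 3 × £34,900 = £104,700
Attorney fees: 10% of £104,700 = £10,470
Total before cap: £104,700 + £10,470 = £115,170
Cap at £216,800: £115,170 is within the cap, no reduction.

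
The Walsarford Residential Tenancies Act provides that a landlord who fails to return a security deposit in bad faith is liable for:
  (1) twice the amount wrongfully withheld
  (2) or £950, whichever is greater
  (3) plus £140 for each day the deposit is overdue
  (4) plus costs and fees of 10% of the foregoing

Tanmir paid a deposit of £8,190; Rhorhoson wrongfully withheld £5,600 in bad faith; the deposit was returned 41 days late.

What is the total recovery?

Doubled: 2 × £5,600 = £11,200
Minimum £950: £11,200 meets the minimum, no increase.
Late-return penalty: 41 × £140 = £5,740
Damages plus late penalty: £11,200 + £5,740 = £16,940
Costs and fees: 10% of £16,940 = £1,694
Total recovery: £16,940 + £1,694 = £18,634

£18,634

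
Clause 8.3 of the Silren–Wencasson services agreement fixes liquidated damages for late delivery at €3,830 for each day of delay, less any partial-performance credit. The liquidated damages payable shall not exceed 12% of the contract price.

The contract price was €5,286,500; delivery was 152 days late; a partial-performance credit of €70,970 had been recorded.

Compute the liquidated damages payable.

Per-day damages: 152 × €3,830 = €582,160
Less partial-performance credit: €582,160 − €70,970 = €511,190
Cap: 12% of €5,286,500 = €634,380
Cap at €634,380: €511,190 is within the cap, no reduction.

€511,190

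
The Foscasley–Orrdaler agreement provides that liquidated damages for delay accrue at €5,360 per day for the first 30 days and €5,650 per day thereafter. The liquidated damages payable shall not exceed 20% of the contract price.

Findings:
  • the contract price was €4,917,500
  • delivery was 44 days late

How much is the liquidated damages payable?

First 30 days: 30 × €5,360 = €160,800
Remaining days: (44 − 30) × €5,650 = €79,100
Accrued per-day damages: €160,800 + €79,100 = €239,900
Cap: 20% of €4,917,500 = €983,500
Cap at €983,500: €239,900 is within the cap, no reduction.

€239,900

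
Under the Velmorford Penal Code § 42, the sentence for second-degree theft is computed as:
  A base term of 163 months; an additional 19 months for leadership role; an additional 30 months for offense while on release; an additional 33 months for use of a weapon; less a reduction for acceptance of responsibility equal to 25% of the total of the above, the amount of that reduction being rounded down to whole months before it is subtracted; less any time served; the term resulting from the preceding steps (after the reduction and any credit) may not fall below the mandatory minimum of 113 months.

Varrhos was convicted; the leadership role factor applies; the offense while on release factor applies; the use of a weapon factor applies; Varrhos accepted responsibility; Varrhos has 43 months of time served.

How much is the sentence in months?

Leadership role enhancement: +19 months
Offense while on release enhancement: +30 months
Use of a weapon enhancement: +33 months
Adjusted term: 163 months + 19 months + 30 months + 33 months = 245 months
Acceptance of responsibility reduction: 25% of 245 months = 61 months (rounded down)
After reduction: 245 − 61 = 184 months
Less time served: 184 months − 43 months = 141 months
Minimum 113 months: 141 months meets the minimum, no increase.

141 months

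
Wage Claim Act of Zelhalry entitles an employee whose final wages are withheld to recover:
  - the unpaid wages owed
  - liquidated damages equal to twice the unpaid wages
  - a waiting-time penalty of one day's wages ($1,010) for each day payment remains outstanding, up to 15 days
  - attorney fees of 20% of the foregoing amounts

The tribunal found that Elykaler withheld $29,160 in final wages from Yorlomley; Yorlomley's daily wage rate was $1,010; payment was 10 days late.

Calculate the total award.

$117,096

Doubled: 2 × $29,160 = $58,320
Penalty days: min(10, 15) = 10
Waiting-time penalty: 10 × $1,010 = $10,100
Subtotal: $29,160 + $58,320 + $10,100 = $97,580
Attorney fees: 20% of $97,580 = $19,516
Total award: $97,580 + $19,516 = $117,096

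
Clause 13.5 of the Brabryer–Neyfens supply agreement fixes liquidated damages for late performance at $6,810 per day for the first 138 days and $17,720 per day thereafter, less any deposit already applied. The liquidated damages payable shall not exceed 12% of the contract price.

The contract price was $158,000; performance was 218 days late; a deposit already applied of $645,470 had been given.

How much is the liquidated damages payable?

First 138 days: 138 × $6,810 = $939,780
Remaining days: (218 − 138) × $17,720 = $1,417,600
Accrued per-day damages: $939,780 + $1,417,600 = $2,357,380
Less deposit already applied: $2,357,380 − $645,470 = $1,711,910
Cap: 12% of $158,000 = $18,960
Cap at $18,960: $1,711,910 exceeds the cap → $18,960

Liquidated damages: $18,960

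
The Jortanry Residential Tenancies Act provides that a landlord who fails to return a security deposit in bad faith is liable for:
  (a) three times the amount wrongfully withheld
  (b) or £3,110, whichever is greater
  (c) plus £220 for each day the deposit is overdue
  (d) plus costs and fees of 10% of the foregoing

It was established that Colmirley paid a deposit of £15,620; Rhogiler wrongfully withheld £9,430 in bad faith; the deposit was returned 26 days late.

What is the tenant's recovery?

£37,411

Trebled: 3 × £9,430 = £28,290
Minimum £3,110: £28,290 meets the minimum, no increase.
Late-return penalty: 26 × £220 = £5,720
Damages plus late penalty: £28,290 + £5,720 = £34,010
Costs and fees: 10% of £34,010 = £3,401
Total recovery: £34,010 + £3,401 = £37,411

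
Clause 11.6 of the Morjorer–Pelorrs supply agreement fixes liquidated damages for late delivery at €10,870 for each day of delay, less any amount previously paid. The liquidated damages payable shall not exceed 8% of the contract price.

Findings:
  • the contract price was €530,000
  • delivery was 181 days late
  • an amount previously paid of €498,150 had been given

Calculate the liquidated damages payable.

Per-day damages: 181 × €10,870 = €1,967,470
Less amount previously paid: €1,967,470 − €498,150 = €1,469,320
Cap: 8% of €530,000 = €42,400
Cap at €42,400: €1,469,320 exceeds the cap → €42,400

€42,400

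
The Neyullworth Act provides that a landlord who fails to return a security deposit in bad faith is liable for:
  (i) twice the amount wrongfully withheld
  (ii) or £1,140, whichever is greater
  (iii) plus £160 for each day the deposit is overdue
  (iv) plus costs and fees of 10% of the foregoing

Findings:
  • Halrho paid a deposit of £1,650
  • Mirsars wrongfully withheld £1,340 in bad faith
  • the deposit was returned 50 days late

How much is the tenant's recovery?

£11,748

Doubled: 2 × £1,340 = £2,680
Minimum £1,140: £2,680 meets the minimum, no increase.
Late-return penalty: 50 × £160 = £8,000
Damages plus late penalty: £2,680 + £8,000 = £10,680
Costs and fees: 10% of £10,680 = £1,068
Total recovery: £10,680 + £1,068 = £11,748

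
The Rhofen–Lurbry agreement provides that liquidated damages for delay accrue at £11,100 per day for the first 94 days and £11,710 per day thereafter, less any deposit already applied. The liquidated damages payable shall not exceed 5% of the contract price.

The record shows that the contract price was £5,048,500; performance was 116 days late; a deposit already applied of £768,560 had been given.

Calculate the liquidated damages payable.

£252,425

First 94 days: 94 × £11,100 = £1,043,400
Remaining days: (116 − 94) × £11,710 = £257,620
Accrued per-day damages: £1,043,400 + £257,620 = £1,301,020
Less deposit already applied: £1,301,020 − £768,560 = £532,460
Cap: 5% of £5,048,500 = £252,425
Cap at £252,425: £532,460 exceeds the cap → £252,425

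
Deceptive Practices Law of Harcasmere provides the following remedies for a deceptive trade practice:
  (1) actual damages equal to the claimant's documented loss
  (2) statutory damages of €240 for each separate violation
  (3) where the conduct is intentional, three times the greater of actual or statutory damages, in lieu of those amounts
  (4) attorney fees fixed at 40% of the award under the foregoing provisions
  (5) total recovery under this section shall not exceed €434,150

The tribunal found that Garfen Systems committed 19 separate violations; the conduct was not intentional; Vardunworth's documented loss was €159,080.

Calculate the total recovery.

€229,096

Statutory damages: 19 × €240 = €4,560
Conduct not intentional: the in-lieu enhancement does not apply.
Actual plus statutory damages: €159,080 + €4,560 = €163,640
Attorney fees: 40% of €163,640 = €65,456
Total before cap: €163,640 + €65,456 = €229,096
Cap at €434,150: €229,096 is within the cap, no reduction.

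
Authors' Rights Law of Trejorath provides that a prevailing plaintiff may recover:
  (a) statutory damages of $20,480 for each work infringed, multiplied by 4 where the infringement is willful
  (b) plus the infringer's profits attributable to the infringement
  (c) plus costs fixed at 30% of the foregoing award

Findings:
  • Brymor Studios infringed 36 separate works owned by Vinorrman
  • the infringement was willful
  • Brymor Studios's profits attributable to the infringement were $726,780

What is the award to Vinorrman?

$4,778,670

Statutory damages: 36 × $20,480 = $737,280
Multiplied by 4: 4 × $737,280 = $2,949,120
Combined award: $2,949,120 + $726,780 = $3,675,900
Costs: 30% of $3,675,900 = $1,102,770
Award plus costs: $3,675,900 + $1,102,770 = $4,778,670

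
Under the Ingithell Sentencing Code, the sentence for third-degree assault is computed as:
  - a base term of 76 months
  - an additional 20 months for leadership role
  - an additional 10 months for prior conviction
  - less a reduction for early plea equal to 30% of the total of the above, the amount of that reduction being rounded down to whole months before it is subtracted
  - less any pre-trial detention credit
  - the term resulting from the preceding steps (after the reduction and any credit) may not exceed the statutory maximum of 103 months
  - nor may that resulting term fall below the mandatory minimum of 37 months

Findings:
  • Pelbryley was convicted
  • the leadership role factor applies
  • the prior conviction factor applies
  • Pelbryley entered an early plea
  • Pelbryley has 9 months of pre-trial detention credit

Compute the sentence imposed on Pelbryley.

Leadership role enhancement: +20 months
Prior conviction enhancement: +10 months
Adjusted term: 76 months + 20 months + 10 months = 106 months
Early plea reduction: 30% of 106 months = 31 months (rounded down)
After reduction: 106 − 31 = 75 months
Less pre-trial detention credit: 75 months − 9 months = 66 months
Cap at 103 months: 66 months is within the cap, no reduction.
Minimum 37 months: 66 months meets the minimum, no increase.

Sentence: 66 months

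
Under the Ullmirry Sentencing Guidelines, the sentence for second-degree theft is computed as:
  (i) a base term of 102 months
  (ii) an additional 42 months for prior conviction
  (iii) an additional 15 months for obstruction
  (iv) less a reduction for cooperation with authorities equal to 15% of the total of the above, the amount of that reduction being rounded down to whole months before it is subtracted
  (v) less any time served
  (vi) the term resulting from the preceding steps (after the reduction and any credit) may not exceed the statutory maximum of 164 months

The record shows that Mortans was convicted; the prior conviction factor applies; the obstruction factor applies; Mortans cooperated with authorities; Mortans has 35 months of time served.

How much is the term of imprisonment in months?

Prior conviction enhancement: +42 months
Obstruction enhancement: +15 months
Adjusted term: 102 months + 42 months + 15 months = 159 months
Cooperation with authorities reduction: 15% of 159 months = 23 months (rounded down)
After reduction: 159 − 23 = 136 months
Less time served: 136 months − 35 months = 101 months
Cap at 164 months: 101 months is within the cap, no reduction.

101 months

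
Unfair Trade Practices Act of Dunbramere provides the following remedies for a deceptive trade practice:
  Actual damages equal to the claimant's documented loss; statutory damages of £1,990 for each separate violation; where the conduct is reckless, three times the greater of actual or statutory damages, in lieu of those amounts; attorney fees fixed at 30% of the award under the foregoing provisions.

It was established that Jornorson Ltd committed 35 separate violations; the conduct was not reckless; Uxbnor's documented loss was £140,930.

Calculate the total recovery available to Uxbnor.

Statutory damages: 35 × £1,990 = £69,650
Conduct not reckless: the in-lieu enhancement does not apply.
Actual plus statutory damages: £140,930 + £69,650 = £210,580
Attorney fees: 30% of £210,580 = £63,174
Total recovery: £210,580 + £63,174 = £273,754

Total recovery: £273,754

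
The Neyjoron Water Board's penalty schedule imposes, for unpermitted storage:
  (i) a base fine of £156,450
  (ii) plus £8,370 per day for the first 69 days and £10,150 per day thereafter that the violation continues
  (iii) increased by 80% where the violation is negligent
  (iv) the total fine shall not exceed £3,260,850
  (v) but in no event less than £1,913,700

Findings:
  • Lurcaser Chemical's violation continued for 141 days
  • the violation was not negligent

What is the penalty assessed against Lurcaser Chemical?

Civil penalty: £1,913,700

First 69 days: 69 × £8,370 = £577,530
Remaining days: (141 − 69) × £10,150 = £730,800
Per-day component: £577,530 + £730,800 = £1,308,330
Base plus per-day: £156,450 + £1,308,330 = £1,464,780
The violation was not negligent: no 80% increase.
Cap at £3,260,850: £1,464,780 is within the cap, no reduction.
Minimum £1,913,700: £1,464,780 is below the minimum → £1,913,700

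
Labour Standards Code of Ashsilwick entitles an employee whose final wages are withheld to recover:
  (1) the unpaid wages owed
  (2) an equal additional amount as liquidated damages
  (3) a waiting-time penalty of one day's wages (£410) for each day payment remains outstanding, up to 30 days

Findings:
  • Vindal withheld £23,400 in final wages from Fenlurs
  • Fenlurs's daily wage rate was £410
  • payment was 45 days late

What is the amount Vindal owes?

£59,100

Liquidated damages (equal amount): £23,400
Penalty days: min(45, 30) = 30
Waiting-time penalty: 30 × £410 = £12,300
Total award: £23,400 + £23,400 + £12,300 = £59,100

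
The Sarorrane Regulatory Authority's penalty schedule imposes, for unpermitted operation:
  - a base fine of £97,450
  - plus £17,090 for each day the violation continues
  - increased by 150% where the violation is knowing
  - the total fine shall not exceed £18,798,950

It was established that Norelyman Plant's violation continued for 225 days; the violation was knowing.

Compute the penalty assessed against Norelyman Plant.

Per-day component: 225 × £17,090 = £3,845,250
Base plus per-day: £97,450 + £3,845,250 = £3,942,700
Enhancement: 150% of £3,942,700 = £5,914,050
Enhanced fine: £3,942,700 + £5,914,050 = £9,856,750
Cap at £18,798,950: £9,856,750 is within the cap, no reduction.

£9,856,750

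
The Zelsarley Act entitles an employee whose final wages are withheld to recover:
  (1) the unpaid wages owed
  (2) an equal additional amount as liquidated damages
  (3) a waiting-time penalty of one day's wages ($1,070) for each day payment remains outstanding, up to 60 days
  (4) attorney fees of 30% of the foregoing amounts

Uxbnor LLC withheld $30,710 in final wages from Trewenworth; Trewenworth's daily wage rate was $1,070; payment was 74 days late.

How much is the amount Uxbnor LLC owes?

Liquidated damages (equal amount): $30,710
Penalty days: min(74, 60) = 60
Waiting-time penalty: 60 × $1,070 = $64,200
Subtotal: $30,710 + $30,710 + $64,200 = $125,620
Attorney fees: 30% of $125,620 = $37,686
Total award: $125,620 + $37,686 = $163,306

$163,306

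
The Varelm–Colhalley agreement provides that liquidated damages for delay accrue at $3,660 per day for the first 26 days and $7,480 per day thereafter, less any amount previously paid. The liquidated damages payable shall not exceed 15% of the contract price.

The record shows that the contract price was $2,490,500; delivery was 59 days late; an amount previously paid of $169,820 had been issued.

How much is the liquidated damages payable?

$172,180

First 26 days: 26 × $3,660 = $95,160
Remaining days: (59 − 26) × $7,480 = $246,840
Accrued per-day damages: $95,160 + $246,840 = $342,000
Less amount previously paid: $342,000 − $169,820 = $172,180
Cap: 15% of $2,490,500 = $373,575
Cap at $373,575: $172,180 is within the cap, no reduction.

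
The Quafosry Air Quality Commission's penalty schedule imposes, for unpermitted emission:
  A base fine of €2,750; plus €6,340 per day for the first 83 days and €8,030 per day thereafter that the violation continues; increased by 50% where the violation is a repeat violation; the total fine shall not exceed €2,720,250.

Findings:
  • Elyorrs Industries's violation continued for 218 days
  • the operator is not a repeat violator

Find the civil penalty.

€1,613,020

First 83 days: 83 × €6,340 = €526,220
Remaining days: (218 − 83) × €8,030 = €1,084,050
Per-day component: €526,220 + €1,084,050 = €1,610,270
Base plus per-day: €2,750 + €1,610,270 = €1,613,020
The operator is not a repeat violator: no 50% increase.
Cap at €2,720,250: €1,613,020 is within the cap, no reduction.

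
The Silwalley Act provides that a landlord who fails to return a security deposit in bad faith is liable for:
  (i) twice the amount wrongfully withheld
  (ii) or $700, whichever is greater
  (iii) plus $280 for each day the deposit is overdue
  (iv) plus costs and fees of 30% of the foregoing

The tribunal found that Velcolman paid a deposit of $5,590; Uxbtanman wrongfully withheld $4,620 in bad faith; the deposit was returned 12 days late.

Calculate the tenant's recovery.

Recovery: $16,380

Doubled: 2 × $4,620 = $9,240
Minimum $700: $9,240 meets the minimum, no increase.
Late-return penalty: 12 × $280 = $3,360
Damages plus late penalty: $9,240 + $3,360 = $12,600
Costs and fees: 30% of $12,600 = $3,780
Total recovery: $12,600 + $3,780 = $16,380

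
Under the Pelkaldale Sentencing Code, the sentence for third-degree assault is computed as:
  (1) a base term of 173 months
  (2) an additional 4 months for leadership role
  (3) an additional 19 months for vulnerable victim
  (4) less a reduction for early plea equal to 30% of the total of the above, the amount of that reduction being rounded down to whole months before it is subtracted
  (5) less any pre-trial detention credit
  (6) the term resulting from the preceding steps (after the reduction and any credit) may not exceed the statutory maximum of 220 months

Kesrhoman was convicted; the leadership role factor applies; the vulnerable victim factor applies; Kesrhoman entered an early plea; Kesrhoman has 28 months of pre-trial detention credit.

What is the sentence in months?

110 months

Leadership role enhancement: +4 months
Vulnerable victim enhancement: +19 months
Adjusted term: 173 months + 4 months + 19 months = 196 months
Early plea reduction: 30% of 196 months = 58 months (rounded down)
After reduction: 196 − 58 = 138 months
Less pre-trial detention credit: 138 months − 28 months = 110 months
Cap at 220 months: 110 months is within the cap, no reduction.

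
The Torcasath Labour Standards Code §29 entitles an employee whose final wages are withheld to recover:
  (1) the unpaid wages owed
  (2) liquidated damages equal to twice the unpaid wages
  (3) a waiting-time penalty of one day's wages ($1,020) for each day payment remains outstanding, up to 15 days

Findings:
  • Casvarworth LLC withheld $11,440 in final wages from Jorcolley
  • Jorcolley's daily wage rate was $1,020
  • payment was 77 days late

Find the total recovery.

Doubled: 2 × $11,440 = $22,880
Penalty days: min(77, 15) = 15
Waiting-time penalty: 15 × $1,020 = $15,300
Total award: $11,440 + $22,880 + $15,300 = $49,620

$49,620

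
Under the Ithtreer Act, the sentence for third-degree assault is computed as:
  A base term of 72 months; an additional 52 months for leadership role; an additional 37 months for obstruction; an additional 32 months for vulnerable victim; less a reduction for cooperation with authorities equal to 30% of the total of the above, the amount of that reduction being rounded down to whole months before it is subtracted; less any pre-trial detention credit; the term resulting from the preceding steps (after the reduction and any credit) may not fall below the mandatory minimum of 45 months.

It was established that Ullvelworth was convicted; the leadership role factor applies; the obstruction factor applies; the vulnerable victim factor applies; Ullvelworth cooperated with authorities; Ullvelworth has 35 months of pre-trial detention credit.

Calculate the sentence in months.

101 months

Leadership role enhancement: +52 months
Obstruction enhancement: +37 months
Vulnerable victim enhancement: +32 months
Adjusted term: 72 months + 52 months + 37 months + 32 months = 193 months
Cooperation with authorities reduction: 30% of 193 months = 57 months (rounded down)
After reduction: 193 − 57 = 136 months
Less pre-trial detention credit: 136 months − 35 months = 101 months
Minimum 45 months: 101 months meets the minimum, no increase.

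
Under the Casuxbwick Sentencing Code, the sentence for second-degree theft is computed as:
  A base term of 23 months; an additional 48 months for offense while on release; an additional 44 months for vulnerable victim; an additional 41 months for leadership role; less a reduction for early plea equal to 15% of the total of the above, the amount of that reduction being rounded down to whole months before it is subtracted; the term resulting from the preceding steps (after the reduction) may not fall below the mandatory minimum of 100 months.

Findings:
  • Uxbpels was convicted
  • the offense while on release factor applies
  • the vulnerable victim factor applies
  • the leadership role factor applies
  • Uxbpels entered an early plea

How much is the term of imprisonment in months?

133 months

Offense while on release enhancement: +48 months
Vulnerable victim enhancement: +44 months
Leadership role enhancement: +41 months
Adjusted term: 23 months + 48 months + 44 months + 41 months = 156 months
Early plea reduction: 15% of 156 months = 23 months (rounded down)
After reduction: 156 − 23 = 133 months
Minimum 100 months: 133 months meets the minimum, no increase.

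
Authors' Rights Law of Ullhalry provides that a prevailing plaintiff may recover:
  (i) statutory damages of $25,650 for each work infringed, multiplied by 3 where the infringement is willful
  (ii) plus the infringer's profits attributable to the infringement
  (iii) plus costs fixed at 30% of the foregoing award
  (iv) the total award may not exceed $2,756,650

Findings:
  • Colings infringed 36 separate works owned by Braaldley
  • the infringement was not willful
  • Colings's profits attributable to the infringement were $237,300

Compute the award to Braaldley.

$1,508,910

Statutory damages: 36 × $25,650 = $923,400
Infringement not willful: no ×3 enhancement.
Combined award: $923,400 + $237,300 = $1,160,700
Costs: 30% of $1,160,700 = $348,210
Award plus costs: $1,160,700 + $348,210 = $1,508,910
Cap at $2,756,650: $1,508,910 is within the cap, no reduction.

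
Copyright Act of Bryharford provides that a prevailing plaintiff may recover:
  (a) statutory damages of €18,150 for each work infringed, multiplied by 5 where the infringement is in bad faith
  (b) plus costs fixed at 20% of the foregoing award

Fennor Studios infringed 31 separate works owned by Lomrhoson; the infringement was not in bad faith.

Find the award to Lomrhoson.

Statutory damages: 31 × €18,150 = €562,650
Infringement not in bad faith: no ×5 enhancement.
Costs: 20% of €562,650 = €112,530
Award plus costs: €562,650 + €112,530 = €675,180

€675,180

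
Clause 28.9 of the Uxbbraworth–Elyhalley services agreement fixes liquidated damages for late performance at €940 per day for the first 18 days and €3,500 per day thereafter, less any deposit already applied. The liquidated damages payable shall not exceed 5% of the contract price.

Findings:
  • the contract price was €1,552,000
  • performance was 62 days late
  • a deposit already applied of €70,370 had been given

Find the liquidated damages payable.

€77,600

First 18 days: 18 × €940 = €16,920
Remaining days: (62 − 18) × €3,500 = €154,000
Accrued per-day damages: €16,920 + €154,000 = €170,920
Less deposit already applied: €170,920 − €70,370 = €100,550
Cap: 5% of €1,552,000 = €77,600
Cap at €77,600: €100,550 exceeds the cap → €77,600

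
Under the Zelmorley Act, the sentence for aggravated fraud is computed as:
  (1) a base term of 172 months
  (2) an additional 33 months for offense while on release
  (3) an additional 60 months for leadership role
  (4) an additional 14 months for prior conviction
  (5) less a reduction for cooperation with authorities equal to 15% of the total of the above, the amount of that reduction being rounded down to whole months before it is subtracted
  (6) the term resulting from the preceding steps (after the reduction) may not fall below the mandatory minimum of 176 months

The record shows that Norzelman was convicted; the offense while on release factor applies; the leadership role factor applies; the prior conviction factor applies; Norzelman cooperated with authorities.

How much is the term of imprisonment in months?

238 months

Offense while on release enhancement: +33 months
Leadership role enhancement: +60 months
Prior conviction enhancement: +14 months
Adjusted term: 172 months + 33 months + 60 months + 14 months = 279 months
Cooperation with authorities reduction: 15% of 279 months = 41 months (rounded down)
After reduction: 279 − 41 = 238 months
Minimum 176 months: 238 months meets the minimum, no increase.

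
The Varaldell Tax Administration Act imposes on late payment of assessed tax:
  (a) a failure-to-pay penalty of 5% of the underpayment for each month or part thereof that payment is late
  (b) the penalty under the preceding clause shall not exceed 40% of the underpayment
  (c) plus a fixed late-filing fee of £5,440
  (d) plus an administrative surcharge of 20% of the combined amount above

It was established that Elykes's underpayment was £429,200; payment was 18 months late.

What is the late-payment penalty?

Accrued rate: 5% × 18 = 90%, capped at 40% → 40%
Failure-to-pay penalty: 40% of £429,200 = £171,680
Penalty before surcharge: £171,680 + £5,440 = £177,120
Administrative surcharge: 20% of £177,120 = £35,424
Total penalty: £177,120 + £35,424 = £212,544

£212,544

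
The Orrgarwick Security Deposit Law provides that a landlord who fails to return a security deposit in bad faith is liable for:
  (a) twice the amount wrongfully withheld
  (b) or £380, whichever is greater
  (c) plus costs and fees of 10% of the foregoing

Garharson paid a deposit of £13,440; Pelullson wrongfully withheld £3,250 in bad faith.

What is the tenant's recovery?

Doubled: 2 × £3,250 = £6,500
Minimum £380: £6,500 meets the minimum, no increase.
Costs and fees: 10% of £6,500 = £650
Total recovery: £6,500 + £650 = £7,150

£7,150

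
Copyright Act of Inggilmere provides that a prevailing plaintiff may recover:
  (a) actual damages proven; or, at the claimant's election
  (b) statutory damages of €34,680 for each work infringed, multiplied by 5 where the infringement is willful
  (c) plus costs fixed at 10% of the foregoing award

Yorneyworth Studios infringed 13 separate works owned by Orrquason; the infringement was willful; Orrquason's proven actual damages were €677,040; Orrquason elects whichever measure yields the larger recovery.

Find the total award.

Statutory damages: 13 × €34,680 = €450,840
Multiplied by 5: 5 × €450,840 = €2,254,200
Greater of actual damages (€677,040) or enhanced statutory damages (€2,254,200): €2,254,200
Costs: 10% of €2,254,200 = €225,420
Award plus costs: €2,254,200 + €225,420 = €2,479,620

€2,479,620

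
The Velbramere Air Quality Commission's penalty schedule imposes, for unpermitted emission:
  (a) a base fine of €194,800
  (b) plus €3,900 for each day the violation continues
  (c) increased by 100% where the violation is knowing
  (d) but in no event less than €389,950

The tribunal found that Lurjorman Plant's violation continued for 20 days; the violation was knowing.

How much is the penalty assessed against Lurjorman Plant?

€545,600

Per-day component: 20 × €3,900 = €78,000
Base plus per-day: €194,800 + €78,000 = €272,800
Enhancement: 100% of €272,800 = €272,800
Enhanced fine: €272,800 + €272,800 = €545,600
Minimum €389,950: €545,600 meets the minimum, no increase.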